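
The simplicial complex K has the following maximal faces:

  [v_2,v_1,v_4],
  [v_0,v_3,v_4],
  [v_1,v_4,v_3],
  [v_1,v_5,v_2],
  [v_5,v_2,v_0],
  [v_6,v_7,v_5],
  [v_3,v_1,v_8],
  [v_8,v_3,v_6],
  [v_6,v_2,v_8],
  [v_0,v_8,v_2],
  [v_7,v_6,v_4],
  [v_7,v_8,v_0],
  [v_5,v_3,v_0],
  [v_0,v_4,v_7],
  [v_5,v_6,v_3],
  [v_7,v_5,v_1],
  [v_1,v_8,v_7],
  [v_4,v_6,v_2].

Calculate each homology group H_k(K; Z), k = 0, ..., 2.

Take the total order v_0 < v_1 < v_2 < v_3 < v_4 < v_5 < v_6 < v_7 < v_8 on the vertex set. Then K (dimension 2) consists of the simplices:

  0-simplices (9): [v_0], [v_1], [v_2], [v_3], [v_4], [v_5], [v_6], [v_7], [v_8]
  1-simplices (27): (27 of them)
  2-simplices (18): (18 of them)

Hence C_0 ≅ Z^9, C_1 ≅ Z^27, C_2 ≅ Z^18.

∂_1: C_1 → C_0 sends each edge [p,q] (with p < q) to q − p.
This gives a 9×27 integer matrix of rank 8; reducing to Smith normal form yields diagonal entries (1,1,1,1,1,1,1,1).

The boundary map ∂_2: C_2 → C_1 maps a triangle to the signed sum of its edges. For instance
  ∂[v_0,v_3,v_4] = [v_3,v_4] − [v_0,v_4] + [v_0,v_3],
  ∂[v_1,v_3,v_8] = [v_3,v_8] − [v_1,v_8] + [v_1,v_3].
The resulting 27×18 matrix has rank 17, and its Smith normal form has invariant factors (1,1,1,1,1,1,1,1,1,1,1,1,1,1,1,1,1).

Reading off H_k = ker ∂_k / im ∂_{k+1}:

  H_0: rank C_0 − rank ∂_1 = 9 − 8 = 1, and the invariant factors of ∂_1 are all 1, so H_0 = Z.
  H_1: rank ker ∂_1 − rank ∂_2 = (27 − 8) − 17 = 2, and the invariant factors of ∂_2 are all 1, so H_1 = Z^2.
  H_2: rank ker ∂_2 − rank ∂_3 = (18 − 17) − 0 = 1, and there is no ∂_3, so H_2 = Z.

As a check, the Euler characteristic is 9 − 27 + 18 = 0, which agrees with 1 − 2 + 1 = 0.

H_0 = Z,  H_1 = Z^2,  H_2 = Z.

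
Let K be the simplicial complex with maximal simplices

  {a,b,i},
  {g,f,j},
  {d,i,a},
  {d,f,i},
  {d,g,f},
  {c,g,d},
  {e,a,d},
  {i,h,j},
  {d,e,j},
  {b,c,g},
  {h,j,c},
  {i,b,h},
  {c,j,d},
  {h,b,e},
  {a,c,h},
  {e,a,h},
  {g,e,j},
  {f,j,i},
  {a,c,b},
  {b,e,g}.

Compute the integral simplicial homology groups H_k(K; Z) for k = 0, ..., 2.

H_0 ≅ Z,  H_1 ≅ Z × Z/2,  H_2 = 0.

Fix the vertex order a < b < c < d < e < f < g < h < i < j and write every simplex with vertices in increasing order. Then dim K = 2 and the simplices of K are:

  0-simplices (10): a, b, c, d, e, f, g, h, i, j
  1-simplices (30): ab, ac, ad, ae, ah, ai, bc, be, bg, bh, bi, cd, cg, ch, cj, de, df, dg, di, dj, eg, eh, ej, fg, fi, fj, gj, hi, hj, ij
  2-simplices (20): abc, abi, ach, ade, adi, aeh, bcg, beg, beh, bhi, cdg, cdj, chj, dej, dfg, dfi, egj, fgj, fij, hij

so the chain groups are C_0 ≅ Z^10, C_1 ≅ Z^30, C_2 ≅ Z^20.

∂_1: C_1 → C_0 maps an edge to its endpoints' difference, ∂[p,q] = q − p. For instance
  ∂df = f − d.
This gives a 10×30 integer matrix of rank 9; reducing to Smith normal form yields diagonal entries (1,1,1,1,1,1,1,1,1).

∂_2: C_2 → C_1 sends each 2-simplex [p,q,r] to [q,r] − [p,r] + [p,q]. For instance
  ∂cdg = dg − cg + cd,
  ∂bcg = cg − bg + bc.
This gives a 30×20 integer matrix of rank 20; reducing to Smith normal form yields diagonal entries (1,1,1,1,1,1,1,1,1,1,1,1,1,1,1,1,1,1,1,2).

Computing H_k = (kernel of ∂_k) / (image of ∂_{k+1}):

  H_0: rank C_0 − rank ∂_1 = 10 − 9 = 1, and the invariant factors of ∂_1 are all 1, so H_0 = Z.
  H_1: rank ker ∂_1 − rank ∂_2 = (30 − 9) − 20 = 1, and ∂_2 has invariant factor 2 > 1, so H_1 = Z × Z/2.
  H_2: rank ker ∂_2 − rank ∂_3 = (20 − 20) − 0 = 0, and there is no ∂_3, so H_2 = 0.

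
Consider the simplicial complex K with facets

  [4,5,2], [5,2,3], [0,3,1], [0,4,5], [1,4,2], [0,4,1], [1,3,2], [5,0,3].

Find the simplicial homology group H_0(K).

H_0 = Z.

We work with the vertex ordering 0 < 1 < 2 < 3 < 4 < 5. The simplices of K, each written with vertices in increasing order, are:

  0-simplices (6): [0], [1], [2], [3], [4], [5]
  1-simplices (12): [0,1], [0,3], [0,4], [0,5], [1,2], [1,3], [1,4], [2,3], [2,4], [2,5], [3,5], [4,5]
  2-simplices (8): [0,1,3], [0,1,4], [0,3,5], [0,4,5], [1,2,3], [1,2,4], [2,3,5], [2,4,5]

so the chain groups are C_0 ≅ Z^6, C_1 ≅ Z^12, C_2 ≅ Z^8.

∂_1: C_1 → C_0 sends each edge [p,q] (with p < q) to q − p. For instance
  ∂[1,3] = [3] − [1].
The 6×12 boundary matrix has rank 5 and Smith normal form diag(1,1,1,1,1).

∂_2: C_2 → C_1 maps a triangle to the signed sum of its edges. For instance
  ∂[0,4,5] = [4,5] − [0,5] + [0,4],
  ∂[1,2,3] = [2,3] − [1,3] + [1,2].
The resulting 12×8 matrix has rank 7, and its Smith normal form has invariant factors (1,1,1,1,1,1,1).

Now H_k = ker ∂_k / im ∂_{k+1}, so:

  H_0: rank C_0 − rank ∂_1 = 6 − 5 = 1, and the invariant factors of ∂_1 are all 1, so H_0 = Z.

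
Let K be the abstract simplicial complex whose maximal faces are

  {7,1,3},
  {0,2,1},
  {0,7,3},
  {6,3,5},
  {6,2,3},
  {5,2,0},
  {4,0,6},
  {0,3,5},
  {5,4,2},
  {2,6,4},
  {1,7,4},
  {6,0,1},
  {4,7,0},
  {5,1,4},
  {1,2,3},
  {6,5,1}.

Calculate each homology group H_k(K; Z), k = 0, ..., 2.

H_0 = Z,  H_1 = Z^2,  H_2 = Z.

Order the vertices as 0 < 1 < 2 < 3 < 4 < 5 < 6 < 7. Listing each simplex with vertices in this order, K has dimension 2 with simplices:

  0-simplices (8): [0], [1], [2], [3], [4], [5], [6], [7]
  1-simplices (24): (24 of them)
  2-simplices (16): [0,1,2], [0,1,6], [0,2,5], [0,3,5], [0,3,7], [0,4,6], [0,4,7], [1,2,3], [1,3,7], [1,4,5], [1,4,7], [1,5,6], [2,3,6], [2,4,5], [2,4,6], [3,5,6]

so the chain groups are C_0 ≅ Z^8, C_1 ≅ Z^24, C_2 ≅ Z^16.

Boundary ∂_1: C_1 → C_0 is given by ∂[p,q] = [q] − [p]. For instance
  ∂[4,5] = [5] − [4].
As a 8×24 matrix over Z this has rank 7, with invariant factors (1,1,1,1,1,1,1).

The boundary map ∂_2: C_2 → C_1 sends each 2-simplex [p,q,r] to [q,r] − [p,r] + [p,q]. For instance
  ∂[3,5,6] = [5,6] − [3,6] + [3,5],
  ∂[2,3,6] = [3,6] − [2,6] + [2,3].
As a 24×16 matrix over Z this has rank 15, with invariant factors (1,1,1,1,1,1,1,1,1,1,1,1,1,1,1).

Computing H_k = (kernel of ∂_k) / (image of ∂_{k+1}):

  H_0: rank C_0 − rank ∂_1 = 8 − 7 = 1, and the invariant factors of ∂_1 are all 1, so H_0 = Z.
  H_1: rank ker ∂_1 − rank ∂_2 = (24 − 7) − 15 = 2, and the invariant factors of ∂_2 are all 1, so H_1 = Z^2.
  H_2: rank ker ∂_2 − rank ∂_3 = (16 − 15) − 0 = 1, and there is no ∂_3, so H_2 = Z.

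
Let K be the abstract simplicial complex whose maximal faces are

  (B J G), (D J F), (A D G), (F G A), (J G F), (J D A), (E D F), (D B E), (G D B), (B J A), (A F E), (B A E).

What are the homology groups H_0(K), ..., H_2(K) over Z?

H_0 ≅ Z,  H_1 ≅ Z/2,  H_2 = 0.

Fix the vertex order A < B < D < E < F < G < J and write every simplex with vertices in increasing order. Then dim K = 2 and the simplices of K are:

  0-simplices (7): A, B, D, E, F, G, J
  1-simplices (18): AB, AD, AE, AF, AG, AJ, BD, BE, BG, BJ, DE, DF, DG, DJ, EF, FG, FJ, GJ
  2-simplices (12): ABE, ABJ, ADG, ADJ, AEF, AFG, BDE, BDG, BGJ, DEF, DFJ, FGJ

Hence C_0 ≅ Z^7, C_1 ≅ Z^18, C_2 ≅ Z^12.

∂_1: C_1 → C_0 sends each edge [p,q] (with p < q) to q − p. For instance
  ∂DG = G − D.
The resulting 7×18 matrix has rank 6, and its Smith normal form has invariant factors (1,1,1,1,1,1).

∂_2: C_2 → C_1 maps a triangle to the signed sum of its edges. For instance
  ∂BDG = DG − BG + BD,
  ∂ABJ = BJ − AJ + AB.
As a 18×12 matrix over Z this has rank 12, with invariant factors (1,1,1,1,1,1,1,1,1,1,1,2).

Computing H_k = (kernel of ∂_k) / (image of ∂_{k+1}):

  H_0: rank C_0 − rank ∂_1 = 7 − 6 = 1, and the invariant factors of ∂_1 are all 1, so H_0 = Z.
  H_1: rank ker ∂_1 − rank ∂_2 = (18 − 6) − 12 = 0, and ∂_2 has invariant factor 2 > 1, so H_1 = Z/2.
  H_2: rank ker ∂_2 − rank ∂_3 = (12 − 12) − 0 = 0, and there is no ∂_3, so H_2 = 0.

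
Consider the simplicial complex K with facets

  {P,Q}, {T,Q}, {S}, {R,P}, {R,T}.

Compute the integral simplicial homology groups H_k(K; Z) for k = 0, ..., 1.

K has 5 vertices, 4 edges.
rank ∂_0 = 0, rank ∂_1 = 3 ⇒ b_0 = 5 − 0 − 3 = 2; all invariant factors of ∂_1 are 1 so no torsion. So H_0 ≅ Z^2.
rank ∂_1 = 3, rank ∂_2 = 0 ⇒ b_1 = 4 − 3 − 0 = 1. So H_1 ≅ Z.

H_0 ≅ Z^2,  H_1 ≅ Z.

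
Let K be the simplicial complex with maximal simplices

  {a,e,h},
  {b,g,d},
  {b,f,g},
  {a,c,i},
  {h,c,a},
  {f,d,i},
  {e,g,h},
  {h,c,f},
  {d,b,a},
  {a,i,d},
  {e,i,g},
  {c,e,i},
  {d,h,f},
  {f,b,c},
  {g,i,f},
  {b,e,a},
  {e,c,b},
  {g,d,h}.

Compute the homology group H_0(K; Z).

Fix the vertex order a < b < c < d < e < f < g < h < i and write every simplex with vertices in increasing order. Then dim K = 2 and the simplices of K are:

  0-simplices (9): a, b, c, d, e, f, g, h, i
  1-simplices (27): ab, ac, ad, ae, ah, ai, bc, bd, be, bf, bg, ce, cf, ch, ci, df, dg, dh, di, eg, eh, ei, fg, fh, fi, gh, gi
  2-simplices (18): abd, abe, ach, aci, adi, aeh, bce, bcf, bdg, bfg, cei, cfh, dfh, dfi, dgh, egh, egi, fgi

Hence C_0 ≅ Z^9, C_1 ≅ Z^27, C_2 ≅ Z^18.

Boundary ∂_1: C_1 → C_0 is given by ∂[p,q] = [q] − [p].
The 9×27 boundary matrix has rank 8 and Smith normal form diag(1,1,1,1,1,1,1,1).

Boundary ∂_2: C_2 → C_1 maps a triangle to the signed sum of its edges. For instance
  ∂bfg = fg − bg + bf,
  ∂cfh = fh − ch + cf.
As a 27×18 matrix over Z this has rank 18, with invariant factors (1,1,1,1,1,1,1,1,1,1,1,1,1,1,1,1,1,2).

Reading off H_k = ker ∂_k / im ∂_{k+1}:

  H_0: rank C_0 − rank ∂_1 = 9 − 8 = 1, and the invariant factors of ∂_1 are all 1, so H_0 = Z.

H_0 = Z.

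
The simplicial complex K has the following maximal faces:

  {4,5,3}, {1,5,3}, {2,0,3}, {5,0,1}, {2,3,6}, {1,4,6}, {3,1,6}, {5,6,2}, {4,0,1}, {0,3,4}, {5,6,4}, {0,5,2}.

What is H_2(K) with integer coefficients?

H_2 ≅ 0.

K has 7 vertices, 18 edges, 12 triangles.
rank ∂_2 = 12, rank ∂_3 = 0 ⇒ b_2 = 12 − 12 − 0 = 0. So H_2 = 0.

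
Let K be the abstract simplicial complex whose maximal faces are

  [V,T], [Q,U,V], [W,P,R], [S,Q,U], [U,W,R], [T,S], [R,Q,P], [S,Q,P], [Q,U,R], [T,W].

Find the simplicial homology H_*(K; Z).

K has 8 vertices, 16 edges, 7 triangles.
rank ∂_0 = 0, rank ∂_1 = 7 ⇒ b_0 = 8 − 0 − 7 = 1; all invariant factors of ∂_1 are 1 so no torsion. So H_0 = Z.
rank ∂_1 = 7, rank ∂_2 = 7 ⇒ b_1 = 16 − 7 − 7 = 2; all invariant factors of ∂_2 are 1 so no torsion. So H_1 = Z^2.
rank ∂_2 = 7, rank ∂_3 = 0 ⇒ b_2 = 7 − 7 − 0 = 0. So H_2 = 0.

H_0 = Z,  H_1 = Z^2,  H_2 = 0.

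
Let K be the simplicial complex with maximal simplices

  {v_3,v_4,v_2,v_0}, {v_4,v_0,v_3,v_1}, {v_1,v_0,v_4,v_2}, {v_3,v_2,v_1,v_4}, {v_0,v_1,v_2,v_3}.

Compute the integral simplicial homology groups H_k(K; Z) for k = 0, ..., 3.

Take the total order v_0 < v_1 < v_2 < v_3 < v_4 on the vertex set. Then K (dimension 3) consists of the simplices:

  0-simplices (5): [v_0], [v_1], [v_2], [v_3], [v_4]
  1-simplices (10): [v_0,v_1], [v_0,v_2], [v_0,v_3], [v_0,v_4], [v_1,v_2], [v_1,v_3], [v_1,v_4], [v_2,v_3], [v_2,v_4], [v_3,v_4]
  2-simplices (10): [v_0,v_1,v_2], [v_0,v_1,v_3], [v_0,v_1,v_4], [v_0,v_2,v_3], [v_0,v_2,v_4], [v_0,v_3,v_4], [v_1,v_2,v_3], [v_1,v_2,v_4], [v_1,v_3,v_4], [v_2,v_3,v_4]
  3-simplices (5): [v_0,v_1,v_2,v_3], [v_0,v_1,v_2,v_4], [v_0,v_1,v_3,v_4], [v_0,v_2,v_3,v_4], [v_1,v_2,v_3,v_4]

so the chain groups are C_0 ≅ Z^5, C_1 ≅ Z^10, C_2 ≅ Z^10, C_3 ≅ Z^5.

The boundary map ∂_1: C_1 → C_0 maps an edge to its endpoints' difference, ∂[p,q] = q − p.
The resulting 5×10 matrix has rank 4, and its Smith normal form has invariant factors (1,1,1,1).

∂_2: C_2 → C_1 acts by ∂[p,q,r] = [q,r] − [p,r] + [p,q]. For instance
  ∂[v_0,v_1,v_4] = [v_1,v_4] − [v_0,v_4] + [v_0,v_1],
  ∂[v_0,v_1,v_2] = [v_1,v_2] − [v_0,v_2] + [v_0,v_1].
This gives a 10×10 integer matrix of rank 6; reducing to Smith normal form yields diagonal entries (1,1,1,1,1,1).

∂_3: C_3 → C_2 sends each 3-simplex σ to the alternating sum Σ_i (−1)^i (σ with its i-th vertex removed). For instance
  ∂[v_0,v_2,v_3,v_4] = [v_2,v_3,v_4] − [v_0,v_3,v_4] + [v_0,v_2,v_4] − [v_0,v_2,v_3],
  ∂[v_1,v_2,v_3,v_4] = [v_2,v_3,v_4] − [v_1,v_3,v_4] + [v_1,v_2,v_4] − [v_1,v_2,v_3].
The resulting 10×5 matrix has rank 4, and its Smith normal form has invariant factors (1,1,1,1).

Computing H_k = (kernel of ∂_k) / (image of ∂_{k+1}):

  H_0: rank C_0 − rank ∂_1 = 5 − 4 = 1, and the invariant factors of ∂_1 are all 1, so H_0 = Z.
  H_1: rank ker ∂_1 − rank ∂_2 = (10 − 4) − 6 = 0, and the invariant factors of ∂_2 are all 1, so H_1 = 0.
  H_2: rank ker ∂_2 − rank ∂_3 = (10 − 6) − 4 = 0, and the invariant factors of ∂_3 are all 1, so H_2 = 0.
  H_3: rank ker ∂_3 − rank ∂_4 = (5 − 4) − 0 = 1, and there is no ∂_4, so H_3 = Z.

H_0 ≅ Z,  H_1 = 0,  H_2 = 0,  H_3 ≅ Z.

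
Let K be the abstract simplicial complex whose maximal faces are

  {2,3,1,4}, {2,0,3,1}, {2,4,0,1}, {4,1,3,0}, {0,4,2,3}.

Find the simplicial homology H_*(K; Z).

We work with the vertex ordering 0 < 1 < 2 < 3 < 4. The simplices of K, each written with vertices in increasing order, are:

  0-simplices (5): [0], [1], [2], [3], [4]
  1-simplices (10): [0,1], [0,2], [0,3], [0,4], [1,2], [1,3], [1,4], [2,3], [2,4], [3,4]
  2-simplices (10): [0,1,2], [0,1,3], [0,1,4], [0,2,3], [0,2,4], [0,3,4], [1,2,3], [1,2,4], [1,3,4], [2,3,4]
  3-simplices (5): [0,1,2,3], [0,1,2,4], [0,1,3,4], [0,2,3,4], [1,2,3,4]

Hence C_0 ≅ Z^5, C_1 ≅ Z^10, C_2 ≅ Z^10, C_3 ≅ Z^5.

∂_1: C_1 → C_0 is given by ∂[p,q] = [q] − [p]. For instance
  ∂[1,2] = [2] − [1].
As a 5×10 matrix over Z this has rank 4, with invariant factors (1,1,1,1).

∂_2: C_2 → C_1 acts by ∂[p,q,r] = [q,r] − [p,r] + [p,q]. For instance
  ∂[1,3,4] = [3,4] − [1,4] + [1,3],
  ∂[2,3,4] = [3,4] − [2,4] + [2,3].
The 10×10 boundary matrix has rank 6 and Smith normal form diag(1,1,1,1,1,1).

∂_3: C_3 → C_2 sends each 3-simplex σ to the alternating sum Σ_i (−1)^i (σ with its i-th vertex removed). For instance
  ∂[0,1,2,3] = [1,2,3] − [0,2,3] + [0,1,3] − [0,1,2],
  ∂[0,1,3,4] = [1,3,4] − [0,3,4] + [0,1,4] − [0,1,3].
This gives a 10×5 integer matrix of rank 4; reducing to Smith normal form yields diagonal entries (1,1,1,1).

Now H_k = ker ∂_k / im ∂_{k+1}, so:

  H_0: rank C_0 − rank ∂_1 = 5 − 4 = 1, and the invariant factors of ∂_1 are all 1, so H_0 ≅ Z.
  H_1: rank ker ∂_1 − rank ∂_2 = (10 − 4) − 6 = 0, and the invariant factors of ∂_2 are all 1, so H_1 ≅ 0.
  H_2: rank ker ∂_2 − rank ∂_3 = (10 − 6) − 4 = 0, and the invariant factors of ∂_3 are all 1, so H_2 ≅ 0.
  H_3: rank ker ∂_3 − rank ∂_4 = (5 − 4) − 0 = 1, and there is no ∂_4, so H_3 ≅ Z.

As a check, the Euler characteristic is 5 − 10 + 10 − 5 = 0, which agrees with 1 − 0 + 0 − 1 = 0.
(K is a triangulation of the 3-sphere S^3.)

H_0 ≅ Z,  H_1 = 0,  H_2 = 0,  H_3 ≅ Z.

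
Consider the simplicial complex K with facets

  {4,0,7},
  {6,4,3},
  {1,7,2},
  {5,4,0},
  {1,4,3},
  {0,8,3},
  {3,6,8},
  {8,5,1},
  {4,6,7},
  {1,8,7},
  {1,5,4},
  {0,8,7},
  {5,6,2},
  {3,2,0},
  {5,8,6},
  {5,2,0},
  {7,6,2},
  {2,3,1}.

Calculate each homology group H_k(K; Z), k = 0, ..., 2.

Fix the vertex order 0 < 1 < 2 < 3 < 4 < 5 < 6 < 7 < 8 and write every simplex with vertices in increasing order. Then dim K = 2 and the simplices of K are:

  0-simplices (9): [0], [1], [2], [3], [4], [5], [6], [7], [8]
  1-simplices (27): (27 of them)
  2-simplices (18): [0,2,3], [0,2,5], [0,3,8], [0,4,5], [0,4,7], [0,7,8], [1,2,3], [1,2,7], [1,3,4], [1,4,5], [1,5,8], [1,7,8], [2,5,6], [2,6,7], [3,4,6], [3,6,8], [4,6,7], [5,6,8]

so the chain groups are C_0 ≅ Z^9, C_1 ≅ Z^27, C_2 ≅ Z^18.

The boundary map ∂_1: C_1 → C_0 sends each edge [p,q] (with p < q) to q − p. For instance
  ∂[2,7] = [7] − [2].
The resulting 9×27 matrix has rank 8, and its Smith normal form has invariant factors (1,1,1,1,1,1,1,1).

The boundary map ∂_2: C_2 → C_1 sends each 2-simplex [p,q,r] to [q,r] − [p,r] + [p,q]. For instance
  ∂[1,3,4] = [3,4] − [1,4] + [1,3],
  ∂[0,4,7] = [4,7] − [0,7] + [0,4].
The 27×18 boundary matrix has rank 17 and Smith normal form diag(1,1,1,1,1,1,1,1,1,1,1,1,1,1,1,1,1).

Now H_k = ker ∂_k / im ∂_{k+1}, so:

  H_0: rank C_0 − rank ∂_1 = 9 − 8 = 1, and the invariant factors of ∂_1 are all 1, so H_0 = Z.
  H_1: rank ker ∂_1 − rank ∂_2 = (27 − 8) − 17 = 2, and the invariant factors of ∂_2 are all 1, so H_1 = Z^2.
  H_2: rank ker ∂_2 − rank ∂_3 = (18 − 17) − 0 = 1, and there is no ∂_3, so H_2 = Z.

As a check, the Euler characteristic is 9 − 27 + 18 = 0, which agrees with 1 − 2 + 1 = 0.

H_0 = Z,  H_1 = Z^2,  H_2 = Z.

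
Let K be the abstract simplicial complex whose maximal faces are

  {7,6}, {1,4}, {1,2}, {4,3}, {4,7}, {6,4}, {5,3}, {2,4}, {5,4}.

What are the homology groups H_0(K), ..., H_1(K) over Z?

H_0 ≅ Z,  H_1 ≅ Z^3.

Fix the vertex order 1 < 2 < 3 < 4 < 5 < 6 < 7 and write every simplex with vertices in increasing order. Then dim K = 1 and the simplices of K are:

  0-simplices (7): [1], [2], [3], [4], [5], [6], [7]
  1-simplices (9): [1,2], [1,4], [2,4], [3,4], [3,5], [4,5], [4,6], [4,7], [6,7]

Hence C_0 ≅ Z^7, C_1 ≅ Z^9.

The boundary map ∂_1: C_1 → C_0 sends each edge [p,q] (with p < q) to q − p.
The resulting 7×9 matrix has rank 6, and its Smith normal form has invariant factors (1,1,1,1,1,1).

Now H_k = ker ∂_k / im ∂_{k+1}, so:

  H_0: rank C_0 − rank ∂_1 = 7 − 6 = 1, and the invariant factors of ∂_1 are all 1, so H_0 = Z.
  H_1: rank ker ∂_1 − rank ∂_2 = (9 − 6) − 0 = 3, and there is no ∂_2, so H_1 = Z^3.

(K is a triangulation of a wedge of 3 circles.)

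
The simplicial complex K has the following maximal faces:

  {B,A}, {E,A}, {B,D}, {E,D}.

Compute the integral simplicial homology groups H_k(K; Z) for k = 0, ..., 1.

Order the vertices as A < B < D < E. Listing each simplex with vertices in this order, K has dimension 1 with simplices:

  0-simplices (4): A, B, D, E
  1-simplices (4): AB, AE, BD, DE

so the chain groups are C_0 ≅ Z^4, C_1 ≅ Z^4.

∂_1: C_1 → C_0 is given by ∂[p,q] = [q] − [p].
The 4×4 boundary matrix has rank 3 and Smith normal form diag(1,1,1).

Reading off H_k = ker ∂_k / im ∂_{k+1}:

  H_0: rank C_0 − rank ∂_1 = 4 − 3 = 1, and the invariant factors of ∂_1 are all 1, so H_0 = Z.
  H_1: rank ker ∂_1 − rank ∂_2 = (4 − 3) − 0 = 1, and there is no ∂_2, so H_1 = Z.

As a check, the Euler characteristic is 4 − 4 = 0, which agrees with 1 − 1 = 0.

H_0 ≅ Z,  H_1 ≅ Z.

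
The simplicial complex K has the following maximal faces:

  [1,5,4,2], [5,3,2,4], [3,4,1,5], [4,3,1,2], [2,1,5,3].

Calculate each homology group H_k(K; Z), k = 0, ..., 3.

H_0 ≅ Z,  H_1 = 0,  H_2 = 0,  H_3 ≅ Z.

We work with the vertex ordering 1 < 2 < 3 < 4 < 5. The simplices of K, each written with vertices in increasing order, are:

  0-simplices (5): [1], [2], [3], [4], [5]
  1-simplices (10): [1,2], [1,3], [1,4], [1,5], [2,3], [2,4], [2,5], [3,4], [3,5], [4,5]
  2-simplices (10): [1,2,3], [1,2,4], [1,2,5], [1,3,4], [1,3,5], [1,4,5], [2,3,4], [2,3,5], [2,4,5], [3,4,5]
  3-simplices (5): [1,2,3,4], [1,2,3,5], [1,2,4,5], [1,3,4,5], [2,3,4,5]

Hence C_0 ≅ Z^5, C_1 ≅ Z^10, C_2 ≅ Z^10, C_3 ≅ Z^5.

Boundary ∂_1: C_1 → C_0 maps an edge to its endpoints' difference, ∂[p,q] = q − p. For instance
  ∂[1,2] = [2] − [1].
The 5×10 boundary matrix has rank 4 and Smith normal form diag(1,1,1,1).

Boundary ∂_2: C_2 → C_1 sends each 2-simplex [p,q,r] to [q,r] − [p,r] + [p,q]. For instance
  ∂[2,3,5] = [3,5] − [2,5] + [2,3],
  ∂[2,3,4] = [3,4] − [2,4] + [2,3].
The resulting 10×10 matrix has rank 6, and its Smith normal form has invariant factors (1,1,1,1,1,1).

The boundary map ∂_3: C_3 → C_2 sends each 3-simplex σ to the alternating sum Σ_i (−1)^i (σ with its i-th vertex removed). For instance
  ∂[2,3,4,5] = [3,4,5] − [2,4,5] + [2,3,5] − [2,3,4],
  ∂[1,3,4,5] = [3,4,5] − [1,4,5] + [1,3,5] − [1,3,4].
The 10×5 boundary matrix has rank 4 and Smith normal form diag(1,1,1,1).

Reading off H_k = ker ∂_k / im ∂_{k+1}:

  H_0: rank C_0 − rank ∂_1 = 5 − 4 = 1, and the invariant factors of ∂_1 are all 1, so H_0 = Z.
  H_1: rank ker ∂_1 − rank ∂_2 = (10 − 4) − 6 = 0, and the invariant factors of ∂_2 are all 1, so H_1 = 0.
  H_2: rank ker ∂_2 − rank ∂_3 = (10 − 6) − 4 = 0, and the invariant factors of ∂_3 are all 1, so H_2 = 0.
  H_3: rank ker ∂_3 − rank ∂_4 = (5 − 4) − 0 = 1, and there is no ∂_4, so H_3 = Z.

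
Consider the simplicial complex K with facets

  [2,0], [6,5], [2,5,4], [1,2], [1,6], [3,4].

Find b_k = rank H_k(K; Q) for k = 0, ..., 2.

Order the vertices as 0 < 1 < 2 < 3 < 4 < 5 < 6. Listing each simplex with vertices in this order, K has dimension 2 with simplices:

  0-simplices (7): [0], [1], [2], [3], [4], [5], [6]
  1-simplices (8): [0,2], [1,2], [1,6], [2,4], [2,5], [3,4], [4,5], [5,6]
  2-simplices (1): [2,4,5]

Hence C_0 ≅ Z^7, C_1 ≅ Z^8, C_2 ≅ Z^1.

The boundary map ∂_1: C_1 → C_0 sends each edge [p,q] (with p < q) to q − p.
As a 7×8 matrix over Z this has rank 6, with invariant factors (1,1,1,1,1,1).

∂_2: C_2 → C_1 maps a triangle to the signed sum of its edges. For instance
  ∂[2,4,5] = [4,5] − [2,5] + [2,4].
As a 8×1 matrix over Z this has rank 1, with invariant factors (1).

Computing H_k = (kernel of ∂_k) / (image of ∂_{k+1}):

  H_0: rank C_0 − rank ∂_1 = 7 − 6 = 1, and the invariant factors of ∂_1 are all 1, so H_0 = Z.
  H_1: rank ker ∂_1 − rank ∂_2 = (8 − 6) − 1 = 1, and the invariant factors of ∂_2 are all 1, so H_1 = Z.
  H_2: rank ker ∂_2 − rank ∂_3 = (1 − 1) − 0 = 0, and there is no ∂_3, so H_2 = 0.

As a check, the Euler characteristic is 7 − 8 + 1 = 0, which agrees with 1 − 1 + 0 = 0.

Hence the Betti numbers are b_0 = 1, b_1 = 1, b_2 = 0.

b_0 = 1, b_1 = 1, b_2 = 0.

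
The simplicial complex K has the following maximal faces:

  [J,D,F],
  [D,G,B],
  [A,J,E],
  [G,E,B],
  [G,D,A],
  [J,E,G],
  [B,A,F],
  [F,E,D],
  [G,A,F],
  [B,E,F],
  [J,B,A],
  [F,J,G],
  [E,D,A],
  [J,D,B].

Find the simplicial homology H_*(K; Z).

Fix the vertex order A < B < D < E < F < G < J and write every simplex with vertices in increasing order. Then dim K = 2 and the simplices of K are:

  0-simplices (7): A, B, D, E, F, G, J
  1-simplices (21): AB, AD, AE, AF, AG, AJ, BD, BE, BF, BG, BJ, DE, DF, DG, DJ, EF, EG, EJ, FG, FJ, GJ
  2-simplices (14): ABF, ABJ, ADE, ADG, AEJ, AFG, BDG, BDJ, BEF, BEG, DEF, DFJ, EGJ, FGJ

so the chain groups are C_0 ≅ Z^7, C_1 ≅ Z^21, C_2 ≅ Z^14.

∂_1: C_1 → C_0 is given by ∂[p,q] = [q] − [p].
This gives a 7×21 integer matrix of rank 6; reducing to Smith normal form yields diagonal entries (1,1,1,1,1,1).

Boundary ∂_2: C_2 → C_1 sends each 2-simplex [p,q,r] to [q,r] − [p,r] + [p,q]. For instance
  ∂AFG = FG − AG + AF,
  ∂DFJ = FJ − DJ + DF.
This gives a 21×14 integer matrix of rank 13; reducing to Smith normal form yields diagonal entries (1,1,1,1,1,1,1,1,1,1,1,1,1).

Now H_k = ker ∂_k / im ∂_{k+1}, so:

  H_0: rank C_0 − rank ∂_1 = 7 − 6 = 1, and the invariant factors of ∂_1 are all 1, so H_0 = Z.
  H_1: rank ker ∂_1 − rank ∂_2 = (21 − 6) − 13 = 2, and the invariant factors of ∂_2 are all 1, so H_1 = Z^2.
  H_2: rank ker ∂_2 − rank ∂_3 = (14 − 13) − 0 = 1, and there is no ∂_3, so H_2 = Z.

As a check, the Euler characteristic is 7 − 21 + 14 = 0, which agrees with 1 − 2 + 1 = 0.

H_0 ≅ Z,  H_1 ≅ Z^2,  H_2 ≅ Z.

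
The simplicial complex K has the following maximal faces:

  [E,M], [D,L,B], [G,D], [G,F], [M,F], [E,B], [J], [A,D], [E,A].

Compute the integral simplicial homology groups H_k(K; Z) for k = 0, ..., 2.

H_0 ≅ Z^2,  H_1 ≅ Z^2,  H_2 = 0.

Take the total order A < B < D < E < F < G < J < L < M on the vertex set. Then K (dimension 2) consists of the simplices:

  0-simplices (9): A, B, D, E, F, G, J, L, M
  1-simplices (10): AD, AE, BD, BE, BL, DG, DL, EM, FG, FM
  2-simplices (1): BDL

so the chain groups are C_0 ≅ Z^9, C_1 ≅ Z^10, C_2 ≅ Z^1.

The boundary map ∂_1: C_1 → C_0 is given by ∂[p,q] = [q] − [p]. For instance
  ∂DL = L − D.
The resulting 9×10 matrix has rank 7, and its Smith normal form has invariant factors (1,1,1,1,1,1,1).

The boundary map ∂_2: C_2 → C_1 sends each 2-simplex [p,q,r] to [q,r] − [p,r] + [p,q]. For instance
  ∂BDL = DL − BL + BD.
As a 10×1 matrix over Z this has rank 1, with invariant factors (1).

From H_k ≅ ker(∂_k) / im(∂_{k+1}) we obtain:

  H_0: rank C_0 − rank ∂_1 = 9 − 7 = 2, and the invariant factors of ∂_1 are all 1, so H_0 = Z^2.
  H_1: rank ker ∂_1 − rank ∂_2 = (10 − 7) − 1 = 2, and the invariant factors of ∂_2 are all 1, so H_1 = Z^2.
  H_2: rank ker ∂_2 − rank ∂_3 = (1 − 1) − 0 = 0, and there is no ∂_3, so H_2 = 0.

As a check, the Euler characteristic is 9 − 10 + 1 = 0, which agrees with 2 − 2 + 0 = 0.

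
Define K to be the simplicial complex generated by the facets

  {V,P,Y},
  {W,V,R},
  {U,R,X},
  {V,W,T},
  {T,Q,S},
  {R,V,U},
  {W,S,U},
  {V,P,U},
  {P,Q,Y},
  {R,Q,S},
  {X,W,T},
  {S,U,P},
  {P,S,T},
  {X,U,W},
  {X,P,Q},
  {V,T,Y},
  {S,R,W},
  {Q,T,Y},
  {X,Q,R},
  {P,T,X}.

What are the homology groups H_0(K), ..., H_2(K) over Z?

H_0 = Z,  H_1 = Z × Z/2,  H_2 = 0.

K has 10 vertices, 30 edges, 20 triangles.
rank ∂_0 = 0, rank ∂_1 = 9 ⇒ b_0 = 10 − 0 − 9 = 1; all invariant factors of ∂_1 are 1 so no torsion. So H_0 = Z.
rank ∂_1 = 9, rank ∂_2 = 20 ⇒ b_1 = 30 − 9 − 20 = 1; ∂_2 has invariant factor(s) [2] giving torsion. So H_1 = Z × Z/2.
rank ∂_2 = 20, rank ∂_3 = 0 ⇒ b_2 = 20 − 20 − 0 = 0. So H_2 = 0.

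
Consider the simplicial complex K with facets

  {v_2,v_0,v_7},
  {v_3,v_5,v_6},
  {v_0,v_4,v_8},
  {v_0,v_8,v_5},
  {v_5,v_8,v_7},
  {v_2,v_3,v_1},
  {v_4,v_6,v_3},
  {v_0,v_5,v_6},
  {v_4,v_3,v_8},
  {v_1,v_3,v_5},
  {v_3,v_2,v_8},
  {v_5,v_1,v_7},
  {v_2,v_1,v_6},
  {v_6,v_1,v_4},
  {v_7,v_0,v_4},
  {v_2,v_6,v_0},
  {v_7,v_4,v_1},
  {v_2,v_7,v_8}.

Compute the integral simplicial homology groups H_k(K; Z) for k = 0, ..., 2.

H_0 ≅ Z,  H_1 ≅ Z ⊕ Z/2,  H_2 = 0.

We work with the vertex ordering v_0 < v_1 < v_2 < v_3 < v_4 < v_5 < v_6 < v_7 < v_8. The simplices of K, each written with vertices in increasing order, are:

  0-simplices (9): [v_0], [v_1], [v_2], [v_3], [v_4], [v_5], [v_6], [v_7], [v_8]
  1-simplices (27): (27 of them)
  2-simplices (18): (18 of them)

giving chain groups C_0 ≅ Z^9, C_1 ≅ Z^27, C_2 ≅ Z^18.

Boundary ∂_1: C_1 → C_0 maps an edge to its endpoints' difference, ∂[p,q] = q − p. For instance
  ∂[v_3,v_6] = [v_6] − [v_3].
As a 9×27 matrix over Z this has rank 8, with invariant factors (1,1,1,1,1,1,1,1).

Boundary ∂_2: C_2 → C_1 acts by ∂[p,q,r] = [q,r] − [p,r] + [p,q]. For instance
  ∂[v_0,v_5,v_6] = [v_5,v_6] − [v_0,v_6] + [v_0,v_5],
  ∂[v_1,v_2,v_3] = [v_2,v_3] − [v_1,v_3] + [v_1,v_2].
The 27×18 boundary matrix has rank 18 and Smith normal form diag(1,1,1,1,1,1,1,1,1,1,1,1,1,1,1,1,1,2).

Now H_k = ker ∂_k / im ∂_{k+1}, so:

  H_0: rank C_0 − rank ∂_1 = 9 − 8 = 1, and the invariant factors of ∂_1 are all 1, so H_0 ≅ Z.
  H_1: rank ker ∂_1 − rank ∂_2 = (27 − 8) − 18 = 1, and ∂_2 has invariant factor 2 > 1, so H_1 ≅ Z ⊕ Z/2.
  H_2: rank ker ∂_2 − rank ∂_3 = (18 − 18) − 0 = 0, and there is no ∂_3, so H_2 ≅ 0.

As a check, the Euler characteristic is 9 − 27 + 18 = 0, which agrees with 1 − 1 + 0 = 0.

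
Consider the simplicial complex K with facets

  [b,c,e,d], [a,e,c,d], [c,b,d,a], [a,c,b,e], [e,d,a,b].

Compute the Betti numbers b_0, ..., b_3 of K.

b_0 = 1, b_1 = 0, b_2 = 0, b_3 = 1.

Order the vertices as a < b < c < d < e. Listing each simplex with vertices in this order, K has dimension 3 with simplices:

  0-simplices (5): a, b, c, d, e
  1-simplices (10): ab, ac, ad, ae, bc, bd, be, cd, ce, de
  2-simplices (10): abc, abd, abe, acd, ace, ade, bcd, bce, bde, cde
  3-simplices (5): abcd, abce, abde, acde, bcde

Hence C_0 ≅ Z^5, C_1 ≅ Z^10, C_2 ≅ Z^10, C_3 ≅ Z^5.

The boundary map ∂_1: C_1 → C_0 is given by ∂[p,q] = [q] − [p].
This gives a 5×10 integer matrix of rank 4; reducing to Smith normal form yields diagonal entries (1,1,1,1).

∂_2: C_2 → C_1 maps a triangle to the signed sum of its edges. For instance
  ∂bcd = cd − bd + bc,
  ∂abd = bd − ad + ab.
The resulting 10×10 matrix has rank 6, and its Smith normal form has invariant factors (1,1,1,1,1,1).

The boundary map ∂_3: C_3 → C_2 sends each 3-simplex σ to the alternating sum Σ_i (−1)^i (σ with its i-th vertex removed). For instance
  ∂bcde = cde − bde + bce − bcd,
  ∂acde = cde − ade + ace − acd.
The 10×5 boundary matrix has rank 4 and Smith normal form diag(1,1,1,1).

Now H_k = ker ∂_k / im ∂_{k+1}, so:

  H_0: rank C_0 − rank ∂_1 = 5 − 4 = 1, and the invariant factors of ∂_1 are all 1, so H_0 ≅ Z.
  H_1: rank ker ∂_1 − rank ∂_2 = (10 − 4) − 6 = 0, and the invariant factors of ∂_2 are all 1, so H_1 ≅ 0.
  H_2: rank ker ∂_2 − rank ∂_3 = (10 − 6) − 4 = 0, and the invariant factors of ∂_3 are all 1, so H_2 ≅ 0.
  H_3: rank ker ∂_3 − rank ∂_4 = (5 − 4) − 0 = 1, and there is no ∂_4, so H_3 ≅ Z.

Hence the Betti numbers are b_0 = 1, b_1 = 0, b_2 = 0, b_3 = 1.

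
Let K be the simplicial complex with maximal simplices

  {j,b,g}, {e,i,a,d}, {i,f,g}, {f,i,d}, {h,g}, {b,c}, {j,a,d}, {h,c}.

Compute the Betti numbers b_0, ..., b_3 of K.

K has 10 vertices, 18 edges, 8 triangles, 1 3-simplex.
rank ∂_0 = 0, rank ∂_1 = 9 ⇒ b_0 = 10 − 0 − 9 = 1; all invariant factors of ∂_1 are 1 so no torsion. So H_0 = Z.
rank ∂_1 = 9, rank ∂_2 = 7 ⇒ b_1 = 18 − 9 − 7 = 2; all invariant factors of ∂_2 are 1 so no torsion. So H_1 = Z^2.
rank ∂_2 = 7, rank ∂_3 = 1 ⇒ b_2 = 8 − 7 − 1 = 0; all invariant factors of ∂_3 are 1 so no torsion. So H_2 = 0.
rank ∂_3 = 1, rank ∂_4 = 0 ⇒ b_3 = 1 − 1 − 0 = 0. So H_3 = 0.

b_0 = 1, b_1 = 2, b_2 = 0, b_3 = 0.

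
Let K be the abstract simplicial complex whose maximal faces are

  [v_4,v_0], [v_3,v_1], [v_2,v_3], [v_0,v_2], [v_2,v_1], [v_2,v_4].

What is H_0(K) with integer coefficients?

Take the total order v_0 < v_1 < v_2 < v_3 < v_4 on the vertex set. Then K (dimension 1) consists of the simplices:

  0-simplices (5): [v_0], [v_1], [v_2], [v_3], [v_4]
  1-simplices (6): [v_0,v_2], [v_0,v_4], [v_1,v_2], [v_1,v_3], [v_2,v_3], [v_2,v_4]

giving chain groups C_0 ≅ Z^5, C_1 ≅ Z^6.

The boundary map ∂_1: C_1 → C_0 is given by ∂[p,q] = [q] − [p].
As a 5×6 matrix over Z this has rank 4, with invariant factors (1,1,1,1).

Computing H_k = (kernel of ∂_k) / (image of ∂_{k+1}):

  H_0: rank C_0 − rank ∂_1 = 5 − 4 = 1, and the invariant factors of ∂_1 are all 1, so H_0 ≅ Z.

(K is a triangulation of a wedge of 2 circles.)

H_0 = Z.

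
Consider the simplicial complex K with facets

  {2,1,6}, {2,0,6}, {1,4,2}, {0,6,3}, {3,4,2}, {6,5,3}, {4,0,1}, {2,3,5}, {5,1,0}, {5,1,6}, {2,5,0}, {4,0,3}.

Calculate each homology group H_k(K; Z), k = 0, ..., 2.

H_0 ≅ Z,  H_1 ≅ Z/2Z,  H_2 = 0.

K has 7 vertices, 18 edges, 12 triangles.
rank ∂_0 = 0, rank ∂_1 = 6 ⇒ b_0 = 7 − 0 − 6 = 1; all invariant factors of ∂_1 are 1 so no torsion. So H_0 = Z.
rank ∂_1 = 6, rank ∂_2 = 12 ⇒ b_1 = 18 − 6 − 12 = 0; ∂_2 has invariant factor(s) [2] giving torsion. So H_1 = Z/2Z.
rank ∂_2 = 12, rank ∂_3 = 0 ⇒ b_2 = 12 − 12 − 0 = 0. So H_2 = 0.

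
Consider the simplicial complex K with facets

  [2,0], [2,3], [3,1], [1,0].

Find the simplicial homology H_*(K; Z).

Fix the vertex order 0 < 1 < 2 < 3 and write every simplex with vertices in increasing order. Then dim K = 1 and the simplices of K are:

  0-simplices (4): [0], [1], [2], [3]
  1-simplices (4): [0,1], [0,2], [1,3], [2,3]

so the chain groups are C_0 ≅ Z^4, C_1 ≅ Z^4.

The boundary map ∂_1: C_1 → C_0 is given by ∂[p,q] = [q] − [p].
This gives a 4×4 integer matrix of rank 3; reducing to Smith normal form yields diagonal entries (1,1,1).

From H_k ≅ ker(∂_k) / im(∂_{k+1}) we obtain:

  H_0: rank C_0 − rank ∂_1 = 4 − 3 = 1, and the invariant factors of ∂_1 are all 1, so H_0 = Z.
  H_1: rank ker ∂_1 − rank ∂_2 = (4 − 3) − 0 = 1, and there is no ∂_2, so H_1 = Z.

H_0 ≅ Z,  H_1 ≅ Z.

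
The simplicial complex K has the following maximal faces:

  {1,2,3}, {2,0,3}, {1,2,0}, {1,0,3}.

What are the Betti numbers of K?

K has 4 vertices, 6 edges, 4 triangles.
rank ∂_0 = 0, rank ∂_1 = 3 ⇒ b_0 = 4 − 0 − 3 = 1; all invariant factors of ∂_1 are 1 so no torsion. So H_0 ≅ Z.
rank ∂_1 = 3, rank ∂_2 = 3 ⇒ b_1 = 6 − 3 − 3 = 0; all invariant factors of ∂_2 are 1 so no torsion. So H_1 ≅ 0.
rank ∂_2 = 3, rank ∂_3 = 0 ⇒ b_2 = 4 − 3 − 0 = 1. So H_2 ≅ Z.

b_0 = 1, b_1 = 0, b_2 = 1.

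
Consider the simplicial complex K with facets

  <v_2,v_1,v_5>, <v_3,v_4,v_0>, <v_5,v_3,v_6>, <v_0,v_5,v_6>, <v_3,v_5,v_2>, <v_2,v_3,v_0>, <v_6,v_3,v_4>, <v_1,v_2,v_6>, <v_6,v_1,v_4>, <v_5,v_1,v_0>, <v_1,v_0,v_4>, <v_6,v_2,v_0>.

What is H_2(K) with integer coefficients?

Take the total order v_0 < v_1 < v_2 < v_3 < v_4 < v_5 < v_6 on the vertex set. Then K (dimension 2) consists of the simplices:

  0-simplices (7): [v_0], [v_1], [v_2], [v_3], [v_4], [v_5], [v_6]
  1-simplices (18): (18 of them)
  2-simplices (12): (12 of them)

Hence C_0 ≅ Z^7, C_1 ≅ Z^18, C_2 ≅ Z^12.

Boundary ∂_1: C_1 → C_0 sends each edge [p,q] (with p < q) to q − p. For instance
  ∂[v_2,v_3] = [v_3] − [v_2].
The 7×18 boundary matrix has rank 6 and Smith normal form diag(1,1,1,1,1,1).

The boundary map ∂_2: C_2 → C_1 acts by ∂[p,q,r] = [q,r] − [p,r] + [p,q]. For instance
  ∂[v_0,v_2,v_3] = [v_2,v_3] − [v_0,v_3] + [v_0,v_2],
  ∂[v_0,v_3,v_4] = [v_3,v_4] − [v_0,v_4] + [v_0,v_3].
This gives a 18×12 integer matrix of rank 12; reducing to Smith normal form yields diagonal entries (1,1,1,1,1,1,1,1,1,1,1,2).

Now H_k = ker ∂_k / im ∂_{k+1}, so:

  H_2: rank ker ∂_2 − rank ∂_3 = (12 − 12) − 0 = 0, and there is no ∂_3, so H_2 ≅ 0.

H_2 = 0.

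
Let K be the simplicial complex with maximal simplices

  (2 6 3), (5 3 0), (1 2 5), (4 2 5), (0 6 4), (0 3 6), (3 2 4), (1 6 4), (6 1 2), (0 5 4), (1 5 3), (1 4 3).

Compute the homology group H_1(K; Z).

H_1 ≅ Z/2.

We work with the vertex ordering 0 < 1 < 2 < 3 < 4 < 5 < 6. The simplices of K, each written with vertices in increasing order, are:

  0-simplices (7): [0], [1], [2], [3], [4], [5], [6]
  1-simplices (18): [0,3], [0,4], [0,5], [0,6], [1,2], [1,3], [1,4], [1,5], [1,6], [2,3], [2,4], [2,5], [2,6], [3,4], [3,5], [3,6], [4,5], [4,6]
  2-simplices (12): [0,3,5], [0,3,6], [0,4,5], [0,4,6], [1,2,5], [1,2,6], [1,3,4], [1,3,5], [1,4,6], [2,3,4], [2,3,6], [2,4,5]

so the chain groups are C_0 ≅ Z^7, C_1 ≅ Z^18, C_2 ≅ Z^12.

Boundary ∂_1: C_1 → C_0 sends each edge [p,q] (with p < q) to q − p. For instance
  ∂[0,4] = [4] − [0].
The resulting 7×18 matrix has rank 6, and its Smith normal form has invariant factors (1,1,1,1,1,1).

The boundary map ∂_2: C_2 → C_1 maps a triangle to the signed sum of its edges. For instance
  ∂[2,4,5] = [4,5] − [2,5] + [2,4],
  ∂[0,3,5] = [3,5] − [0,5] + [0,3].
The 18×12 boundary matrix has rank 12 and Smith normal form diag(1,1,1,1,1,1,1,1,1,1,1,2).

From H_k ≅ ker(∂_k) / im(∂_{k+1}) we obtain:

  H_1: rank ker ∂_1 − rank ∂_2 = (18 − 6) − 12 = 0, and ∂_2 has invariant factor 2 > 1, so H_1 = Z/2.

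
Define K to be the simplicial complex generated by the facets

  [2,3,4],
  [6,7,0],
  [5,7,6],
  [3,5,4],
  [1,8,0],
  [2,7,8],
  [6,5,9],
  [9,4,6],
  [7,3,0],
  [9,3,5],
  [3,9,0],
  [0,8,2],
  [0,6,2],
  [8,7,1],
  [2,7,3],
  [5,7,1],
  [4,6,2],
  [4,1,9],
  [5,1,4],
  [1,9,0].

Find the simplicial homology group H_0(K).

H_0 ≅ Z.

Fix the vertex order 0 < 1 < 2 < 3 < 4 < 5 < 6 < 7 < 8 < 9 and write every simplex with vertices in increasing order. Then dim K = 2 and the simplices of K are:

  0-simplices (10): [0], [1], [2], [3], [4], [5], [6], [7], [8], [9]
  1-simplices (30): (30 of them)
  2-simplices (20): (20 of them)

giving chain groups C_0 ≅ Z^10, C_1 ≅ Z^30, C_2 ≅ Z^20.

Boundary ∂_1: C_1 → C_0 maps an edge to its endpoints' difference, ∂[p,q] = q − p. For instance
  ∂[2,6] = [6] − [2].
The 10×30 boundary matrix has rank 9 and Smith normal form diag(1,1,1,1,1,1,1,1,1).

Boundary ∂_2: C_2 → C_1 sends each 2-simplex [p,q,r] to [q,r] − [p,r] + [p,q]. For instance
  ∂[0,1,8] = [1,8] − [0,8] + [0,1],
  ∂[1,5,7] = [5,7] − [1,7] + [1,5].
This gives a 30×20 integer matrix of rank 20; reducing to Smith normal form yields diagonal entries (1,1,1,1,1,1,1,1,1,1,1,1,1,1,1,1,1,1,1,2).

From H_k ≅ ker(∂_k) / im(∂_{k+1}) we obtain:

  H_0: rank C_0 − rank ∂_1 = 10 − 9 = 1, and the invariant factors of ∂_1 are all 1, so H_0 = Z.

(K is a triangulation of the Klein bottle.)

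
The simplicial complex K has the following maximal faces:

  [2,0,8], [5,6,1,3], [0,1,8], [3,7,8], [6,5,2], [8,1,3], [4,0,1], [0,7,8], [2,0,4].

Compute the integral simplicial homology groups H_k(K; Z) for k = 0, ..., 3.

K has 9 vertices, 20 edges, 12 triangles, 1 3-simplex.
rank ∂_0 = 0, rank ∂_1 = 8 ⇒ b_0 = 9 − 0 − 8 = 1; all invariant factors of ∂_1 are 1 so no torsion. So H_0 ≅ Z.
rank ∂_1 = 8, rank ∂_2 = 11 ⇒ b_1 = 20 − 8 − 11 = 1; all invariant factors of ∂_2 are 1 so no torsion. So H_1 ≅ Z.
rank ∂_2 = 11, rank ∂_3 = 1 ⇒ b_2 = 12 − 11 − 1 = 0; all invariant factors of ∂_3 are 1 so no torsion. So H_2 ≅ 0.
rank ∂_3 = 1, rank ∂_4 = 0 ⇒ b_3 = 1 − 1 − 0 = 0. So H_3 ≅ 0.

H_0 ≅ Z,  H_1 ≅ Z,  H_2 = 0,  H_3 = 0.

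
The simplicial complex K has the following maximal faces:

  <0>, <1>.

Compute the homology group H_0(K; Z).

Order the vertices as 0 < 1. Listing each simplex with vertices in this order, K has dimension 0 with simplices:

  0-simplices (2): [0], [1]

so the chain groups are C_0 ≅ Z^2.

Computing H_k = (kernel of ∂_k) / (image of ∂_{k+1}):

  H_0: rank C_0 − rank ∂_1 = 2 − 0 = 2, and there is no ∂_1, so H_0 ≅ Z^2.

H_0 = Z^2.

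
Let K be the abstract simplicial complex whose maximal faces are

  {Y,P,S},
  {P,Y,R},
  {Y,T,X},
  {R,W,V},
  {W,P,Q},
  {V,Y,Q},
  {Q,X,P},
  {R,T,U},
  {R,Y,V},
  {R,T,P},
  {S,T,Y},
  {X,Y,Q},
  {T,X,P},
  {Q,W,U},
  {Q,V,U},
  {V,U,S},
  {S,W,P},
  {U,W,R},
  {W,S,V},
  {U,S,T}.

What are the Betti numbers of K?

Fix the vertex order P < Q < R < S < T < U < V < W < X < Y and write every simplex with vertices in increasing order. Then dim K = 2 and the simplices of K are:

  0-simplices (10): P, Q, R, S, T, U, V, W, X, Y
  1-simplices (30): PQ, PR, PS, PT, PW, PX, PY, QU, QV, QW, QX, QY, RT, RU, RV, RW, RY, ST, SU, SV, SW, SY, TU, TX, TY, UV, UW, VW, VY, XY
  2-simplices (20): PQW, PQX, PRT, PRY, PSW, PSY, PTX, QUV, QUW, QVY, QXY, RTU, RUW, RVW, RVY, STU, STY, SUV, SVW, TXY

giving chain groups C_0 ≅ Z^10, C_1 ≅ Z^30, C_2 ≅ Z^20.

The boundary map ∂_1: C_1 → C_0 is given by ∂[p,q] = [q] − [p]. For instance
  ∂PY = Y − P.
This gives a 10×30 integer matrix of rank 9; reducing to Smith normal form yields diagonal entries (1,1,1,1,1,1,1,1,1).

The boundary map ∂_2: C_2 → C_1 sends each 2-simplex [p,q,r] to [q,r] − [p,r] + [p,q]. For instance
  ∂PRT = RT − PT + PR,
  ∂QUW = UW − QW + QU.
As a 30×20 matrix over Z this has rank 20, with invariant factors (1,1,1,1,1,1,1,1,1,1,1,1,1,1,1,1,1,1,1,2).

Computing H_k = (kernel of ∂_k) / (image of ∂_{k+1}):

  H_0: rank C_0 − rank ∂_1 = 10 − 9 = 1, and the invariant factors of ∂_1 are all 1, so H_0 = Z.
  H_1: rank ker ∂_1 − rank ∂_2 = (30 − 9) − 20 = 1, and ∂_2 has invariant factor 2 > 1, so H_1 = Z ⊕ Z/2.
  H_2: rank ker ∂_2 − rank ∂_3 = (20 − 20) − 0 = 0, and there is no ∂_3, so H_2 = 0.

As a check, the Euler characteristic is 10 − 30 + 20 = 0, which agrees with 1 − 1 + 0 = 0.

Hence the Betti numbers are b_0 = 1, b_1 = 1, b_2 = 0.

b_0 = 1, b_1 = 1, b_2 = 0.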